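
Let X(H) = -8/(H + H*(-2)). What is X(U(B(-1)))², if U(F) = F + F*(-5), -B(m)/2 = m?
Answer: 1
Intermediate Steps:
B(m) = -2*m
U(F) = -4*F (U(F) = F - 5*F = -4*F)
X(H) = 8/H (X(H) = -8/(H - 2*H) = -8*(-1/H) = -(-8)/H = 8/H)
X(U(B(-1)))² = (8/((-(-8)*(-1))))² = (8/((-4*2)))² = (8/(-8))² = (8*(-⅛))² = (-1)² = 1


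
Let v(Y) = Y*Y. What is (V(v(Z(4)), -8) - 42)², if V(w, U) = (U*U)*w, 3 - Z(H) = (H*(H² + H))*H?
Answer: 41361028012516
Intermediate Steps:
Z(H) = 3 - H²*(H + H²) (Z(H) = 3 - H*(H² + H)*H = 3 - H*(H + H²)*H = 3 - H²*(H + H²))
v(Y) = Y²
V(w, U) = w*U² (V(w, U) = U²*w = w*U²)
(V(v(Z(4)), -8) - 42)² = ((3 - 1*4³ - 1*4⁴)²*(-8)² - 42)² = ((3 - 1*64 - 1*256)²*64 - 42)² = ((3 - 64 - 256)²*64 - 42)² = ((-317)²*64 - 42)² = (100489*64 - 42)² = (6431296 - 42)² = 6431254² = 41361028012516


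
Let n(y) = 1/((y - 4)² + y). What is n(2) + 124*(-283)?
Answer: -210551/6 ≈ -35092.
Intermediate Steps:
n(y) = 1/(y + (-4 + y)²) (n(y) = 1/((-4 + y)² + y) = 1/(y + (-4 + y)²))
n(2) + 124*(-283) = 1/(2 + (-4 + 2)²) + 124*(-283) = 1/(2 + (-2)²) - 35092 = 1/(2 + 4) - 35092 = 1/6 - 35092 = ⅙ - 35092 = -210551/6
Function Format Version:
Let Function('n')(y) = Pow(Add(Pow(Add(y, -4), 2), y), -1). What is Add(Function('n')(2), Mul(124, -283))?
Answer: Rational(-210551, 6) ≈ -35092.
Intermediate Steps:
Function('n')(y) = Pow(Add(y, Pow(Add(-4, y), 2)), -1) (Function('n')(y) = Pow(Add(Pow(Add(-4, y), 2), y), -1) = Pow(Add(y, Pow(Add(-4, y), 2)), -1))
Add(Function('n')(2), Mul(124, -283)) = Add(Pow(Add(2, Pow(Add(-4, 2), 2)), -1), Mul(124, -283)) = Add(Pow(Add(2, Pow(-2, 2)), -1), -35092) = Add(Pow(Add(2, 4), -1), -35092) = Add(Pow(6, -1), -35092) = Add(Rational(1, 6), -35092) = Rational(-210551, 6)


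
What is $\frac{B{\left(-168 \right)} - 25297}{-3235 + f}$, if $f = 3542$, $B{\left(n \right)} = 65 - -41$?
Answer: $- \frac{25191}{307} \approx -82.055$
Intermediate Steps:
$B{\left(n \right)} = 106$ ($B{\left(n \right)} = 65 + 41 = 106$)
$\frac{B{\left(-168 \right)} - 25297}{-3235 + f} = \frac{106 - 25297}{-3235 + 3542} = - \frac{25191}{307}$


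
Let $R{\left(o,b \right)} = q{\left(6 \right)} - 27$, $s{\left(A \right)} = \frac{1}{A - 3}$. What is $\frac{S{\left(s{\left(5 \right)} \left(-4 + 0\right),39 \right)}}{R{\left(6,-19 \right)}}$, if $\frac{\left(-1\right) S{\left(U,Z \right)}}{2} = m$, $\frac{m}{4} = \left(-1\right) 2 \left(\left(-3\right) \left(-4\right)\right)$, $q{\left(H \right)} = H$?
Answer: $- \frac{64}{7} \approx -9.1429$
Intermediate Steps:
$s{\left(A \right)} = \frac{1}{-3 + A}$
$R{\left(o,b \right)} = -21$ ($R{\left(o,b \right)} = 6 - 27 = -21$)
$m = -96$ ($m = 4 \left(-1\right) 2 \left(\left(-3\right) \left(-4\right)\right) = 4 \left(\left(-2\right) 12\right) = 4 \left(-24\right) = -96$)
$S{\left(U,Z \right)} = 192$ ($S{\left(U,Z \right)} = \left(-2\right) \left(-96\right) = 192$)
$\frac{S{\left(s{\left(5 \right)} \left(-4 + 0\right),39 \right)}}{R{\left(6,-19 \right)}} = \frac{192}{-21} = 192 \left(- \frac{1}{21}\right) = - \frac{64}{7}$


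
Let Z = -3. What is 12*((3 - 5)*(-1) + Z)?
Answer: -12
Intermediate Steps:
12*((3 - 5)*(-1) + Z) = 12*((3 - 5)*(-1) - 3) = 12*(-2*(-1) - 3) = 12*(2 - 3) = 12*(-1) = -12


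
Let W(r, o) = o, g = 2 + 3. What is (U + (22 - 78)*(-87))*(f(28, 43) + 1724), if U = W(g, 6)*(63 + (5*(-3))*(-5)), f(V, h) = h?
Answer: 10071900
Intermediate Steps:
g = 5
U = 828 (U = 6*(63 + (5*(-3))*(-5)) = 6*(63 - 15*(-5)) = 6*(63 + 75) = 6*138 = 828)
(U + (22 - 78)*(-87))*(f(28, 43) + 1724) = (828 + (22 - 78)*(-87))*(43 + 1724) = (828 - 56*(-87))*1767 = (828 + 4872)*1767 = 5700*1767 = 10071900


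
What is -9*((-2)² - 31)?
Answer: 243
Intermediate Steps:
-9*((-2)² - 31) = -9*(4 - 31) = -9*(-27) = 243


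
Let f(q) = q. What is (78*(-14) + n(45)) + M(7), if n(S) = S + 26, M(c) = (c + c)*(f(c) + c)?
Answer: -825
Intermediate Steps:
M(c) = 4*c**2 (M(c) = (c + c)*(c + c) = (2*c)*(2*c) = 4*c**2)
n(S) = 26 + S
(78*(-14) + n(45)) + M(7) = (78*(-14) + (26 + 45)) + 4*7**2 = (-1092 + 71) + 4*49 = -1021 + 196 = -825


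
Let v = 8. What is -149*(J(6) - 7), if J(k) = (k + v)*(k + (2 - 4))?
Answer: -7301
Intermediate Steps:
J(k) = (-2 + k)*(8 + k) (J(k) = (k + 8)*(k + (2 - 4)) = (8 + k)*(k - 2) = (8 + k)*(-2 + k) = (-2 + k)*(8 + k))
-149*(J(6) - 7) = -149*((-16 + 6² + 6*6) - 7) = -149*((-16 + 36 + 36) - 7) = -149*(56 - 7) = -149*49 = -7301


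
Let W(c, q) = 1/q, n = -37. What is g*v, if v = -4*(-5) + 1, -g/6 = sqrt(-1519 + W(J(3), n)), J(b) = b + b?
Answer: -252*I*sqrt(519887)/37 ≈ -4910.8*I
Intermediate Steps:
J(b) = 2*b
g = -12*I*sqrt(519887)/37 (g = -6*sqrt(-1519 + 1/(-37)) = -6*sqrt(-1519 - 1/37) = -12*I*sqrt(519887)/37 ≈ -233.85*I)
v = 21 (v = 20 + 1 = 21)
g*v = -12*I*sqrt(519887)/37*21 = -252*I*sqrt(519887)/37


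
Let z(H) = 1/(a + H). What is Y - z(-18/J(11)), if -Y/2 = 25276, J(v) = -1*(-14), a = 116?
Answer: -40593263/803 ≈ -50552.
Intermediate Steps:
J(v) = 14
Y = -50552 (Y = -2*25276 = -50552)
z(H) = 1/(116 + H)
Y - z(-18/J(11)) = -50552 - 1/(116 - 18/14) = -50552 - 1/(116 - 18*1/14) = -50552 - 1/(116 - 9/7) = -50552 - 1/803/7 = -50552 - 1*7/803 = -50552 - 7/803 = -40593263/803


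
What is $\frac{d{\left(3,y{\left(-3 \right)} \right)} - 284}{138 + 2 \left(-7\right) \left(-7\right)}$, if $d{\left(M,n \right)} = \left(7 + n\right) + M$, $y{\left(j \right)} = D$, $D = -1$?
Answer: $- \frac{275}{236} \approx -1.1653$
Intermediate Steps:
$y{\left(j \right)} = -1$
$d{\left(M,n \right)} = 7 + M + n$
$\frac{d{\left(3,y{\left(-3 \right)} \right)} - 284}{138 + 2 \left(-7\right) \left(-7\right)} = \frac{\left(7 + 3 - 1\right) - 284}{138 + 2 \left(-7\right) \left(-7\right)} = \frac{9 - 284}{138 - -98} = - \frac{275}{138 + 98} = - \frac{275}{236}$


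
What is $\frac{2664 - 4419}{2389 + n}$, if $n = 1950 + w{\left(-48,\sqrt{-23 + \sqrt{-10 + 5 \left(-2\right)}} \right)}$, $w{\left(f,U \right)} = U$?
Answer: $- \frac{1755}{4339 + \sqrt{-23 + 2 i \sqrt{5}}} \approx -0.40443 + 0.00044905 i$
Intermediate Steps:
$n = 1950 + \sqrt{-23 + 2 i \sqrt{5}}$ ($n = 1950 + \sqrt{-23 + \sqrt{-10 + 5 \left(-2\right)}} = 1950 + \sqrt{-23 + \sqrt{-10 - 10}} = 1950 + \sqrt{-23 + \sqrt{-20}} = 1950 + \sqrt{-23 + 2 i \sqrt{5}} \approx 1950.5 + 4.8182 i$)
$\frac{2664 - 4419}{2389 + n} = \frac{2664 - 4419}{2389 + \left(1950 + \sqrt{-23 + 2 i \sqrt{5}}\right)} = - \frac{1755}{4339 + \sqrt{-23 + 2 i \sqrt{5}}}$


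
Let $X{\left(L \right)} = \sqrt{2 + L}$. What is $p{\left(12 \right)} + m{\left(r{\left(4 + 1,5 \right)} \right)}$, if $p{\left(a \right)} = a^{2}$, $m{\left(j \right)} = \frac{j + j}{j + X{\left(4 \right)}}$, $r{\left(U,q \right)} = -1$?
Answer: $\frac{718}{5} - \frac{2 \sqrt{6}}{5} \approx 142.62$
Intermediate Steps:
$m{\left(j \right)} = \frac{2 j}{j + \sqrt{6}}$ ($m{\left(j \right)} = \frac{j + j}{j + \sqrt{2 + 4}} = \frac{2 j}{j + \sqrt{6}}$)
$p{\left(12 \right)} + m{\left(r{\left(4 + 1,5 \right)} \right)} = 12^{2} + 2 \left(-1\right) \frac{1}{-1 + \sqrt{6}} = 144 - \frac{2}{-1 + \sqrt{6}}$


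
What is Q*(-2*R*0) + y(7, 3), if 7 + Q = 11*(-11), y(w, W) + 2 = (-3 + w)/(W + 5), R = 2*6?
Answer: -3/2 ≈ -1.5000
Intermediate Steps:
R = 12
y(w, W) = -2 + (-3 + w)/(5 + W) (y(w, W) = -2 + (-3 + w)/(W + 5) = -2 + (-3 + w)/(5 + W))
Q = -128 (Q = -7 + 11*(-11) = -7 - 121 = -128)
Q*(-2*R*0) + y(7, 3) = -128*(-2*12)*0 + (-13 + 7 - 2*3)/(5 + 3) = -(-3072)*0 + (-13 + 7 - 6)/8 = -128*0 + (⅛)*(-12) = 0 - 3/2 = -3/2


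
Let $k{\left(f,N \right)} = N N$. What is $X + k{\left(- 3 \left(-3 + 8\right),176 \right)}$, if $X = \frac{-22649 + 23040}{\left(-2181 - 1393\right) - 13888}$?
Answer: $\frac{540902521}{17462} \approx 30976.0$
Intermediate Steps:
$X = - \frac{391}{17462}$ ($X = \frac{391}{\left(-2181 - 1393\right) - 13888} = \frac{391}{-3574 - 13888} = \frac{391}{-17462} = 391 \left(- \frac{1}{17462}\right) = - \frac{391}{17462} \approx -0.022391$)
$k{\left(f,N \right)} = N^{2}$
$X + k{\left(- 3 \left(-3 + 8\right),176 \right)} = - \frac{391}{17462} + 176^{2} = - \frac{391}{17462} + 30976 = \frac{540902521}{17462}$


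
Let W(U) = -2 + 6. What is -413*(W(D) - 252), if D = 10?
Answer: 102424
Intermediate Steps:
W(U) = 4
-413*(W(D) - 252) = -413*(4 - 252) = -413*(-248) = 102424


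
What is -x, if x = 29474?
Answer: -29474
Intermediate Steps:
-x = -1*29474 = -29474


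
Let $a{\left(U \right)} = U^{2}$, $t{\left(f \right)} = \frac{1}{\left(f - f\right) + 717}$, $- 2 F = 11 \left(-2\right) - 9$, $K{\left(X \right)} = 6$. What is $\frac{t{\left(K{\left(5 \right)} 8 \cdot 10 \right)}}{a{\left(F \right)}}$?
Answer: $\frac{4}{689037} \approx 5.8052 \cdot 10^{-6}$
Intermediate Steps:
$F = \frac{31}{2}$ ($F = - \frac{11 \left(-2\right) - 9}{2} = - \frac{-22 - 9}{2} = \left(- \frac{1}{2}\right) \left(-31\right) = \frac{31}{2} \approx 15.5$)
$t{\left(f \right)} = \frac{1}{717}$ ($t{\left(f \right)} = \frac{1}{0 + 717} = \frac{1}{717}$)
$\frac{t{\left(K{\left(5 \right)} 8 \cdot 10 \right)}}{a{\left(F \right)}} = \frac{1}{717 \left(\frac{31}{2}\right)^{2}} = \frac{1}{717 \cdot \frac{961}{4}} = \frac{1}{717} \cdot \frac{4}{961} = \frac{4}{689037}$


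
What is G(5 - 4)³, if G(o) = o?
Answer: 1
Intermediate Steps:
G(5 - 4)³ = (5 - 4)³ = 1³ = 1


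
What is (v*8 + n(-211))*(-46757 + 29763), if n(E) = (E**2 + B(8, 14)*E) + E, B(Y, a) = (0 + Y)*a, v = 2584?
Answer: -702701900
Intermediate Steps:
B(Y, a) = Y*a
n(E) = E**2 + 113*E (n(E) = (E**2 + (8*14)*E) + E = (E**2 + 112*E) + E = E**2 + 113*E)
(v*8 + n(-211))*(-46757 + 29763) = (2584*8 - 211*(113 - 211))*(-46757 + 29763) = (20672 - 211*(-98))*(-16994) = (20672 + 20678)*(-16994) = 41350*(-16994) = -702701900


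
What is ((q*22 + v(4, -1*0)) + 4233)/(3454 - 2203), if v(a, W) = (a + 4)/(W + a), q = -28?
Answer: 3619/1251 ≈ 2.8929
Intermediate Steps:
v(a, W) = (4 + a)/(W + a)
((q*22 + v(4, -1*0)) + 4233)/(3454 - 2203) = ((-28*22 + (4 + 4)/(-1*0 + 4)) + 4233)/(3454 - 2203) = ((-616 + 8/(0 + 4)) + 4233)/1251 = ((-616 + 8/4) + 4233)*(1/1251) = ((-616 + (¼)*8) + 4233)*(1/1251) = ((-616 + 2) + 4233)*(1/1251) = (-614 + 4233)*(1/1251) = 3619*(1/1251) = 3619/1251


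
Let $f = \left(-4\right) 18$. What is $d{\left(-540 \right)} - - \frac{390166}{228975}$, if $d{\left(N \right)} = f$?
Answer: $- \frac{16096034}{228975} \approx -70.296$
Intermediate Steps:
$f = -72$
$d{\left(N \right)} = -72$
$d{\left(-540 \right)} - - \frac{390166}{228975} = -72 - - \frac{390166}{228975} = -72 + \frac{390166}{228975} = - \frac{16096034}{228975}$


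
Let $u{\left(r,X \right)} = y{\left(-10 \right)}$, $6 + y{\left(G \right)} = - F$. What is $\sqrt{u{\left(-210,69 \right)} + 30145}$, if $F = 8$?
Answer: $\sqrt{30131} \approx 173.58$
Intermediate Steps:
$y{\left(G \right)} = -14$ ($y{\left(G \right)} = -6 - 8 = -14$)
$u{\left(r,X \right)} = -14$
$\sqrt{u{\left(-210,69 \right)} + 30145} = \sqrt{-14 + 30145} = \sqrt{30131}$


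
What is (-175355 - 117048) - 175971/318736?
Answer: -93199538579/318736 ≈ -2.9240e+5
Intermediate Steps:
(-175355 - 117048) - 175971/318736 = -292403 - 175971*1/318736 = -292403 - 175971/318736 = -93199538579/318736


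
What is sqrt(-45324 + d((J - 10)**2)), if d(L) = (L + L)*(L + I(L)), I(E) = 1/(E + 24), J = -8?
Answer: 21*sqrt(313954)/29 ≈ 405.75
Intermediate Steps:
I(E) = 1/(24 + E)
d(L) = 2*L*(L + 1/(24 + L)) (d(L) = (L + L)*(L + 1/(24 + L)) = (2*L)*(L + 1/(24 + L)) = 2*L*(L + 1/(24 + L)))
sqrt(-45324 + d((J - 10)**2)) = sqrt(-45324 + 2*(-8 - 10)**2*(1 + (-8 - 10)**2*(24 + (-8 - 10)**2))/(24 + (-8 - 10)**2)) = sqrt(-45324 + 2*(-18)**2*(1 + (-18)**2*(24 + (-18)**2))/(24 + (-18)**2)) = sqrt(-45324 + 2*324*(1 + 324*(24 + 324))/(24 + 324)) = sqrt(-45324 + 2*324*(1 + 324*348)/348) = sqrt(-45324 + 2*324*(1/348)*(1 + 112752)) = sqrt(-45324 + 2*324*(1/348)*112753) = sqrt(-45324 + 6088662/29) = sqrt(4774266/29) = 21*sqrt(313954)/29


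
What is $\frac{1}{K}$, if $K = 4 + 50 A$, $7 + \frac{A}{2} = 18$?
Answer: $\frac{1}{1104} \approx 0.0009058$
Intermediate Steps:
$A = 22$ ($A = -14 + 2 \cdot 18 = -14 + 36 = 22$)
$K = 1104$ ($K = 4 + 50 \cdot 22 = 4 + 1100 = 1104$)
$\frac{1}{K} = \frac{1}{1104}$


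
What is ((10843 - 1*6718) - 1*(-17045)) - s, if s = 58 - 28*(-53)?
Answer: 19628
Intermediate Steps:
s = 1542 (s = 58 + 1484 = 1542)
((10843 - 1*6718) - 1*(-17045)) - s = ((10843 - 1*6718) - 1*(-17045)) - 1*1542 = ((10843 - 6718) + 17045) - 1542 = (4125 + 17045) - 1542 = 21170 - 1542 = 19628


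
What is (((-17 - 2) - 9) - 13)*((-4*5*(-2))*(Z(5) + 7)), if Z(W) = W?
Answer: -19680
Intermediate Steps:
(((-17 - 2) - 9) - 13)*((-4*5*(-2))*(Z(5) + 7)) = (((-17 - 2) - 9) - 13)*((-4*5*(-2))*(5 + 7)) = ((-19 - 9) - 13)*(-20*(-2)*12) = (-28 - 13)*(40*12) = -41*480 = -19680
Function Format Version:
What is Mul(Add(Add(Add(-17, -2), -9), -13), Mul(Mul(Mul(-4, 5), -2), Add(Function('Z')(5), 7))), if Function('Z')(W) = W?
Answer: -19680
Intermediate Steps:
Mul(Add(Add(Add(-17, -2), -9), -13), Mul(Mul(Mul(-4, 5), -2), Add(Function('Z')(5), 7))) = Mul(Add(Add(Add(-17, -2), -9), -13), Mul(Mul(Mul(-4, 5), -2), Add(5, 7))) = Mul(Add(Add(-19, -9), -13), Mul(Mul(-20, -2), 12)) = Mul(Add(-28, -13), Mul(40, 12)) = Mul(-41, 480) = -19680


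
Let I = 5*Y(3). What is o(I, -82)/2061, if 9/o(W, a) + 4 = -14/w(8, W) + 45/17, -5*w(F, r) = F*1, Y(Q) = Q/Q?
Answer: 68/115187 ≈ 0.00059034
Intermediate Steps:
Y(Q) = 1
w(F, r) = -F/5
I = 5 (I = 5*1 = 5)
o(W, a) = 612/503 (o(W, a) = 9/(-4 + (-14/((-⅕*8)) + 45/17)) = 9/(-4 + (-14/(-8/5) + 45*(1/17))) = 9/(-4 + (-14*(-5/8) + 45/17)) = 9/(-4 + (35/4 + 45/17)) = 9/(-4 + 775/68) = 9/(503/68) = 9*(68/503) = 612/503)
o(I, -82)/2061 = (612/503)/2061 = (612/503)*(1/2061) = 68/115187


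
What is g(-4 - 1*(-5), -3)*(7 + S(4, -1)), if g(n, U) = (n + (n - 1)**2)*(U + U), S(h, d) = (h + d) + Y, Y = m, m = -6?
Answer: -24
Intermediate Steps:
Y = -6
S(h, d) = -6 + d + h (S(h, d) = (h + d) - 6 = (d + h) - 6 = -6 + d + h)
g(n, U) = 2*U*(n + (-1 + n)**2) (g(n, U) = (n + (-1 + n)**2)*(2*U) = 2*U*(n + (-1 + n)**2))
g(-4 - 1*(-5), -3)*(7 + S(4, -1)) = (2*(-3)*((-4 - 1*(-5)) + (-1 + (-4 - 1*(-5)))**2))*(7 + (-6 - 1 + 4)) = (2*(-3)*((-4 + 5) + (-1 + (-4 + 5))**2))*(7 - 3) = (2*(-3)*(1 + (-1 + 1)**2))*4 = (2*(-3)*(1 + 0**2))*4 = (2*(-3)*(1 + 0))*4 = (2*(-3)*1)*4 = -6*4 = -24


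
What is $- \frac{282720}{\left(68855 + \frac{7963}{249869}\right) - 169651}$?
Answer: $\frac{23547654560}{8395262587} \approx 2.8049$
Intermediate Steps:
$- \frac{282720}{\left(68855 + \frac{7963}{249869}\right) - 169651} = - \frac{282720}{\frac{17204737958}{249869} - 169651} = - \frac{282720}{- \frac{25185787761}{249869}} = \left(-282720\right) \left(- \frac{249869}{25185787761}\right) = \frac{23547654560}{8395262587}$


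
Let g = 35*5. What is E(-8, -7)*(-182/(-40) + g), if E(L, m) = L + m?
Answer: -10773/4 ≈ -2693.3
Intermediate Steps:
g = 175
E(-8, -7)*(-182/(-40) + g) = (-8 - 7)*(-182/(-40) + 175) = -15*(-182*(-1/40) + 175) = -15*(91/20 + 175) = -15*3591/20 = -10773/4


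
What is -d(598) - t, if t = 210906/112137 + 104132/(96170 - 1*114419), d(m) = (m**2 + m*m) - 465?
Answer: -69649226229689/97447053 ≈ -7.1474e+5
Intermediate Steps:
d(m) = -465 + 2*m**2 (d(m) = (m**2 + m**2) - 465 = 2*m**2 - 465 = -465 + 2*m**2)
t = -372772690/97447053 (t = 210906*(1/112137) + 104132/(96170 - 114419) = 70302/37379 + 104132/(-18249) = 70302/37379 + 104132*(-1/18249) = 70302/37379 - 14876/2607 = -372772690/97447053 ≈ -3.8254)
-d(598) - t = -(-465 + 2*598**2) - 1*(-372772690/97447053) = -(-465 + 2*357604) + 372772690/97447053 = -(-465 + 715208) + 372772690/97447053 = -1*714743 + 372772690/97447053 = -714743 + 372772690/97447053 = -69649226229689/97447053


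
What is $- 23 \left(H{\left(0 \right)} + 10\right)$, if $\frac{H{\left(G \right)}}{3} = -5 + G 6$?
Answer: $115$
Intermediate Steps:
$H{\left(G \right)} = -15 + 18 G$ ($H{\left(G \right)} = 3 \left(-5 + G 6\right) = 3 \left(-5 + 6 G\right) = -15 + 18 G$)
$- 23 \left(H{\left(0 \right)} + 10\right) = - 23 \left(\left(-15 + 18 \cdot 0\right) + 10\right) = - 23 \left(\left(-15 + 0\right) + 10\right) = - 23 \left(-15 + 10\right) = \left(-23\right) \left(-5\right) = 115$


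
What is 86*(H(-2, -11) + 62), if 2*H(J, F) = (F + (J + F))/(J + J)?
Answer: 5590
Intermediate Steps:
H(J, F) = (J + 2*F)/(4*J) (H(J, F) = ((F + (J + F))/(J + J))/2 = ((F + (F + J))/((2*J)))/2 = ((J + 2*F)*(1/(2*J)))/2 = ((J + 2*F)/(2*J))/2 = (J + 2*F)/(4*J))
86*(H(-2, -11) + 62) = 86*((¼)*(-2 + 2*(-11))/(-2) + 62) = 86*((¼)*(-½)*(-2 - 22) + 62) = 86*((¼)*(-½)*(-24) + 62) = 86*(3 + 62) = 86*65 = 5590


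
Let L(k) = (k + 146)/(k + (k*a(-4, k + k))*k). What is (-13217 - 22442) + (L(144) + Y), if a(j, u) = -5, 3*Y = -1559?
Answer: -1872897361/51768 ≈ -36179.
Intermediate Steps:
Y = -1559/3 (Y = (1/3)*(-1559) = -1559/3 ≈ -519.67)
L(k) = (146 + k)/(k - 5*k**2) (L(k) = (k + 146)/(k + (k*(-5))*k) = (146 + k)/(k + (-5*k)*k) = (146 + k)/(k - 5*k**2))
(-13217 - 22442) + (L(144) + Y) = (-13217 - 22442) + ((146 + 144)/(144*(1 - 5*144)) - 1559/3) = -35659 + ((1/144)*290/(1 - 720) - 1559/3) = -35659 + ((1/144)*290/(-719) - 1559/3) = -35659 + ((1/144)*(-1/719)*290 - 1559/3) = -35659 + (-145/51768 - 1559/3) = -35659 - 26902249/51768 = -1872897361/51768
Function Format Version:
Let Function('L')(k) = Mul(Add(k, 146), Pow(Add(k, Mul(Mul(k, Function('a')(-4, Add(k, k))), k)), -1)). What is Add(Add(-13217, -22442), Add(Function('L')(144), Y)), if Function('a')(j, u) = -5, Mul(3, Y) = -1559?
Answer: Rational(-1872897361, 51768) ≈ -36179.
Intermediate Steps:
Y = Rational(-1559, 3) (Y = Mul(Rational(1, 3), -1559) = Rational(-1559, 3) ≈ -519.67)
Function('L')(k) = Mul(Pow(Add(k, Mul(-5, Pow(k, 2))), -1), Add(146, k)) (Function('L')(k) = Mul(Add(k, 146), Pow(Add(k, Mul(Mul(k, -5), k)), -1)) = Mul(Add(146, k), Pow(Add(k, Mul(Mul(-5, k), k)), -1)) = Mul(Add(146, k), Pow(Add(k, Mul(-5, Pow(k, 2))), -1)) = Mul(Pow(Add(k, Mul(-5, Pow(k, 2))), -1), Add(146, k)))
Add(Add(-13217, -22442), Add(Function('L')(144), Y)) = Add(Add(-13217, -22442), Add(Mul(Pow(144, -1), Pow(Add(1, Mul(-5, 144)), -1), Add(146, 144)), Rational(-1559, 3))) = Add(-35659, Add(Mul(Rational(1, 144), Pow(Add(1, -720), -1), 290), Rational(-1559, 3))) = Add(-35659, Add(Mul(Rational(1, 144), Pow(-719, -1), 290), Rational(-1559, 3))) = Add(-35659, Add(Mul(Rational(1, 144), Rational(-1, 719), 290), Rational(-1559, 3))) = Add(-35659, Add(Rational(-145, 51768), Rational(-1559, 3))) = Add(-35659, Rational(-26902249, 51768)) = Rational(-1872897361, 51768)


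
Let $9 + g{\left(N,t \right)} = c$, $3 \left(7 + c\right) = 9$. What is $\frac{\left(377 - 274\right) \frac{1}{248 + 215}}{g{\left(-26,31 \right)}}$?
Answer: $- \frac{103}{6019} \approx -0.017112$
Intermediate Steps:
$c = -4$ ($c = -7 + \frac{1}{3} \cdot 9 = -7 + 3 = -4$)
$g{\left(N,t \right)} = -13$ ($g{\left(N,t \right)} = -9 - 4 = -13$)
$\frac{\left(377 - 274\right) \frac{1}{248 + 215}}{g{\left(-26,31 \right)}} = \frac{\left(377 - 274\right) \frac{1}{248 + 215}}{-13} = \frac{103}{463} \left(- \frac{1}{13}\right) = - \frac{103}{6019}$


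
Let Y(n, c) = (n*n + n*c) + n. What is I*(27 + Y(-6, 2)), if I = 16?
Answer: 720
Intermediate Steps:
Y(n, c) = n + n**2 + c*n (Y(n, c) = (n**2 + c*n) + n = n + n**2 + c*n)
I*(27 + Y(-6, 2)) = 16*(27 - 6*(1 + 2 - 6)) = 16*(27 - 6*(-3)) = 16*(27 + 18) = 16*45 = 720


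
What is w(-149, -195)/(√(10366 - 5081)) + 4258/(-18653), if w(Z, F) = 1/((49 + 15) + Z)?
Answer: -4258/18653 - √5285/449225 ≈ -0.22844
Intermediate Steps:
w(Z, F) = 1/(64 + Z)
w(-149, -195)/(√(10366 - 5081)) + 4258/(-18653) = 1/((64 - 149)*(√(10366 - 5081))) + 4258/(-18653) = 1/((-85)*(√5285)) + 4258*(-1/18653) = -√5285/449225 - 4258/18653 = -4258/18653 - √5285/449225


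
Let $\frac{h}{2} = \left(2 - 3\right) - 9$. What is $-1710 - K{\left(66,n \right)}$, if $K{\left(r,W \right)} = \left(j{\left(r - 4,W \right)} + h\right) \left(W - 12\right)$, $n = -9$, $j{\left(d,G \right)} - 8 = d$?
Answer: $-660$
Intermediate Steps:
$j{\left(d,G \right)} = 8 + d$
$h = -20$ ($h = 2 \left(\left(2 - 3\right) - 9\right) = 2 \left(-1 - 9\right) = 2 \left(-10\right) = -20$)
$K{\left(r,W \right)} = \left(-16 + r\right) \left(-12 + W\right)$ ($K{\left(r,W \right)} = \left(\left(8 + \left(r - 4\right)\right) - 20\right) \left(W - 12\right) = \left(\left(8 + \left(-4 + r\right)\right) - 20\right) \left(-12 + W\right) = \left(\left(4 + r\right) - 20\right) \left(-12 + W\right) = \left(-16 + r\right) \left(-12 + W\right)$)
$-1710 - K{\left(66,n \right)} = -1710 - \left(192 - -144 - 792 - 594\right) = -1710 - \left(192 + 144 - 792 - 594\right) = -1710 - -1050 = -1710 + 1050 = -660$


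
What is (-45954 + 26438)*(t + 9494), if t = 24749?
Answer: -668286388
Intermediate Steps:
(-45954 + 26438)*(t + 9494) = (-45954 + 26438)*(24749 + 9494) = -19516*34243 = -668286388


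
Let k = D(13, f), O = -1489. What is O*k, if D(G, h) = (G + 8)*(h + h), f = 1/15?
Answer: -20846/5 ≈ -4169.2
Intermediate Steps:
f = 1/15 ≈ 0.066667
D(G, h) = 2*h*(8 + G) (D(G, h) = (8 + G)*(2*h) = 2*h*(8 + G))
k = 14/5 (k = 2*(1/15)*(8 + 13) = 2*(1/15)*21 = 14/5 ≈ 2.8000)
O*k = -1489*14/5 = -20846/5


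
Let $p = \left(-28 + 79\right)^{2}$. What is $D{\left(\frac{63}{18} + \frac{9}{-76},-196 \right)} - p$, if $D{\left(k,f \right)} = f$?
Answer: $-2797$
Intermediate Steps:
$p = 2601$ ($p = 51^{2} = 2601$)
$D{\left(\frac{63}{18} + \frac{9}{-76},-196 \right)} - p = -196 - 2601 = -2797$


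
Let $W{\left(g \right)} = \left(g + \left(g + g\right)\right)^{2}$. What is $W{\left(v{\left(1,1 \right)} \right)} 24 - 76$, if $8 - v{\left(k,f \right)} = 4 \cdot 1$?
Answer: $3380$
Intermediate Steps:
$v{\left(k,f \right)} = 4$ ($v{\left(k,f \right)} = 8 - 4 \cdot 1 = 8 - 4 = 4$)
$W{\left(g \right)} = 9 g^{2}$ ($W{\left(g \right)} = \left(g + 2 g\right)^{2} = \left(3 g\right)^{2} = 9 g^{2}$)
$W{\left(v{\left(1,1 \right)} \right)} 24 - 76 = 9 \cdot 4^{2} \cdot 24 - 76 = 9 \cdot 16 \cdot 24 - 76 = 144 \cdot 24 - 76 = 3456 - 76 = 3380$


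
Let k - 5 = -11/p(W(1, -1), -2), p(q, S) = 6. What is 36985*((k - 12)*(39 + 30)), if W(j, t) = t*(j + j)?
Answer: -45084715/2 ≈ -2.2542e+7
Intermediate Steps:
W(j, t) = 2*j*t (W(j, t) = t*(2*j) = 2*j*t)
k = 19/6 (k = 5 - 11/6 = 19/6 ≈ 3.1667)
36985*((k - 12)*(39 + 30)) = 36985*((19/6 - 12)*(39 + 30)) = 36985*(-53/6*69) = 36985*(-1219/2) = -45084715/2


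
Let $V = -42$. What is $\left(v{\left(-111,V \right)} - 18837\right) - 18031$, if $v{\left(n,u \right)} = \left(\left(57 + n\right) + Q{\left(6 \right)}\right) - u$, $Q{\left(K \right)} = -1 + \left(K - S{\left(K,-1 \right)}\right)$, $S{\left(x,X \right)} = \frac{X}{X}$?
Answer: $-36876$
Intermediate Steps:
$S{\left(x,X \right)} = 1$
$Q{\left(K \right)} = -2 + K$ ($Q{\left(K \right)} = -1 + \left(K - 1\right) = -1 + \left(-1 + K\right) = -2 + K$)
$v{\left(n,u \right)} = 61 + n - u$ ($v{\left(n,u \right)} = \left(\left(57 + n\right) + \left(-2 + 6\right)\right) - u = \left(\left(57 + n\right) + 4\right) - u = \left(61 + n\right) - u = 61 + n - u$)
$\left(v{\left(-111,V \right)} - 18837\right) - 18031 = \left(\left(61 - 111 - -42\right) - 18837\right) - 18031 = \left(\left(61 - 111 + 42\right) - 18837\right) - 18031 = \left(-8 - 18837\right) - 18031 = -18845 - 18031 = -36876$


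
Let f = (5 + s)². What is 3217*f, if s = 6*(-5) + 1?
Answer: 1852992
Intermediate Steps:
s = -29 (s = -30 + 1 = -29)
f = 576 (f = (5 - 29)² = (-24)² = 576)
3217*f = 3217*576 = 1852992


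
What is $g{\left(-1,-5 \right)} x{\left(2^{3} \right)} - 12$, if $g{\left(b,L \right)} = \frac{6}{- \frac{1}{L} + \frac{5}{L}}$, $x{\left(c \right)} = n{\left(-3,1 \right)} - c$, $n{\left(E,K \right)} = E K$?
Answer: $\frac{141}{2} \approx 70.5$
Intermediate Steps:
$x{\left(c \right)} = -3 - c$ ($x{\left(c \right)} = \left(-3\right) 1 - c = -3 - c$)
$g{\left(b,L \right)} = \frac{3 L}{2}$ ($g{\left(b,L \right)} = \frac{6}{4 \frac{1}{L}} = 6 \frac{L}{4} = \frac{3 L}{2}$)
$g{\left(-1,-5 \right)} x{\left(2^{3} \right)} - 12 = \frac{3}{2} \left(-5\right) \left(-3 - 2^{3}\right) - 12 = - \frac{15 \left(-3 - 8\right)}{2} - 12 = \left(- \frac{15}{2}\right) \left(-11\right) - 12 = \frac{165}{2} - 12 = \frac{141}{2}$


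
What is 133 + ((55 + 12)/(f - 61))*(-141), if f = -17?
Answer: 6607/26 ≈ 254.12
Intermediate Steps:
133 + ((55 + 12)/(f - 61))*(-141) = 133 + ((55 + 12)/(-17 - 61))*(-141) = 133 + (67/(-78))*(-141) = 133 + (67*(-1/78))*(-141) = 133 - 67/78*(-141) = 133 + 3149/26 = 6607/26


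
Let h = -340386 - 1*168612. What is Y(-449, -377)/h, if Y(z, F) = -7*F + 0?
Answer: -377/72714 ≈ -0.0051847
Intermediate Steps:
h = -508998 (h = -340386 - 168612 = -508998)
Y(z, F) = -7*F
Y(-449, -377)/h = -7*(-377)/(-508998) = 2639*(-1/508998) = -377/72714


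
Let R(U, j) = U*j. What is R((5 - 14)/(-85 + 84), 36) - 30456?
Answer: -30132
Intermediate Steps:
R((5 - 14)/(-85 + 84), 36) - 30456 = ((5 - 14)/(-85 + 84))*36 - 30456 = -9/(-1)*36 - 30456 = -9*(-1)*36 - 30456 = 9*36 - 30456 = 324 - 30456 = -30132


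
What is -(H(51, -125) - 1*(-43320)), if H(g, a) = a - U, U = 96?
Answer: -43099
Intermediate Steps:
H(g, a) = -96 + a (H(g, a) = a - 1*96 = a - 96 = -96 + a)
-(H(51, -125) - 1*(-43320)) = -((-96 - 125) - 1*(-43320)) = -(-221 + 43320) = -1*43099 = -43099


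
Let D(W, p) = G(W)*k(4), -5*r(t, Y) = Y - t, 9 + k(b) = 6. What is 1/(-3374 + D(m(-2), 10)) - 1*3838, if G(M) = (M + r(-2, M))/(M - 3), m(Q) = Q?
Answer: -64770093/16876 ≈ -3838.0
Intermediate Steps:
k(b) = -3 (k(b) = -9 + 6 = -3)
r(t, Y) = -Y/5 + t/5 (r(t, Y) = -(Y - t)/5 = -Y/5 + t/5)
G(M) = (-2/5 + 4*M/5)/(-3 + M) (G(M) = (M + (-M/5 + (1/5)*(-2)))/(M - 3) = (M + (-M/5 - 2/5))/(-3 + M) = (M + (-2/5 - M/5))/(-3 + M) = (-2/5 + 4*M/5)/(-3 + M))
D(W, p) = -6*(-1 + 2*W)/(5*(-3 + W)) (D(W, p) = (2*(-1 + 2*W)/(5*(-3 + W)))*(-3) = -6*(-1 + 2*W)/(5*(-3 + W)))
1/(-3374 + D(m(-2), 10)) - 1*3838 = 1/(-3374 + 6*(1 - 2*(-2))/(5*(-3 - 2))) - 1*3838 = 1/(-3374 + (6/5)*(1 + 4)/(-5)) - 3838 = 1/(-3374 + (6/5)*(-1/5)*5) - 3838 = 1/(-3374 - 6/5) - 3838 = 1/(-16876/5) - 3838 = -5/16876 - 3838 = -64770093/16876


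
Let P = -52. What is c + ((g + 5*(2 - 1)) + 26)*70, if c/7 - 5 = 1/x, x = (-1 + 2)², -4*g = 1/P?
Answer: 230083/104 ≈ 2212.3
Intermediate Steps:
g = 1/208 (g = -¼/(-52) = -¼*(-1/52) = 1/208 ≈ 0.0048077)
x = 1 (x = 1² = 1)
c = 42 (c = 35 + 7/1 = 35 + 7*1 = 35 + 7 = 42)
c + ((g + 5*(2 - 1)) + 26)*70 = 42 + ((1/208 + 5*(2 - 1)) + 26)*70 = 42 + ((1/208 + 5*1) + 26)*70 = 42 + ((1/208 + 5) + 26)*70 = 42 + (1041/208 + 26)*70 = 42 + (6449/208)*70 = 42 + 225715/104 = 230083/104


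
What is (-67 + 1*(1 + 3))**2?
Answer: 3969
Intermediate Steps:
(-67 + 1*(1 + 3))**2 = (-67 + 1*4)**2 = (-67 + 4)**2 = (-63)**2 = 3969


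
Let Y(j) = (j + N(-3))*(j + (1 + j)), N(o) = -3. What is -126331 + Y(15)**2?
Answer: 12053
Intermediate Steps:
Y(j) = (1 + 2*j)*(-3 + j) (Y(j) = (j - 3)*(j + (1 + j)) = (-3 + j)*(1 + 2*j) = (1 + 2*j)*(-3 + j))
-126331 + Y(15)**2 = -126331 + (-3 - 5*15 + 2*15**2)**2 = -126331 + (-3 - 75 + 2*225)**2 = -126331 + (-3 - 75 + 450)**2 = -126331 + 372**2 = -126331 + 138384 = 12053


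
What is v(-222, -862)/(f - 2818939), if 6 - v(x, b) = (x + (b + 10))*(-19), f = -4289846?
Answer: 1360/473919 ≈ 0.0028697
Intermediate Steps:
v(x, b) = 196 + 19*b + 19*x (v(x, b) = 6 - (x + (b + 10))*(-19) = 6 - (x + (10 + b))*(-19) = 6 - (10 + b + x)*(-19) = 6 - (-190 - 19*b - 19*x) = 6 + (190 + 19*b + 19*x) = 196 + 19*b + 19*x)
v(-222, -862)/(f - 2818939) = (196 + 19*(-862) + 19*(-222))/(-4289846 - 2818939) = (196 - 16378 - 4218)/(-7108785) = -20400*(-1/7108785) = 1360/473919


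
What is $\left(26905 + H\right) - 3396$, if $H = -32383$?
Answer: $-8874$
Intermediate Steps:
$\left(26905 + H\right) - 3396 = \left(26905 - 32383\right) - 3396 = -5478 - 3396 = -8874$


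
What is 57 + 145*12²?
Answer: 20937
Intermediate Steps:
57 + 145*12² = 57 + 145*144 = 57 + 20880 = 20937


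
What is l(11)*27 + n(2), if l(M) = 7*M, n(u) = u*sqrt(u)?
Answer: 2079 + 2*sqrt(2) ≈ 2081.8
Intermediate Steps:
n(u) = u**(3/2)
l(11)*27 + n(2) = (7*11)*27 + 2**(3/2) = 77*27 + 2*sqrt(2) = 2079 + 2*sqrt(2)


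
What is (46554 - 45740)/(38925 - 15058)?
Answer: 814/23867 ≈ 0.034106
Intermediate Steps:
(46554 - 45740)/(38925 - 15058) = 814/23867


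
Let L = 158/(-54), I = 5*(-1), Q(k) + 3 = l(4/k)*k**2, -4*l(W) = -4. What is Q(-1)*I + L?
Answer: 191/27 ≈ 7.0741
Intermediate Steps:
l(W) = 1 (l(W) = -1/4*(-4) = 1)
Q(k) = -3 + k**2 (Q(k) = -3 + 1*k**2 = -3 + k**2)
I = -5
L = -79/27 (L = 158*(-1/54) = -79/27 ≈ -2.9259)
Q(-1)*I + L = (-3 + (-1)**2)*(-5) - 79/27 = (-3 + 1)*(-5) - 79/27 = -2*(-5) - 79/27 = 10 - 79/27 = 191/27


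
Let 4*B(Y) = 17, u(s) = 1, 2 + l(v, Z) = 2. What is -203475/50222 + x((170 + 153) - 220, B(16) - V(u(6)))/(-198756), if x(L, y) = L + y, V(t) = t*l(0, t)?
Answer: -26964842273/6654615888 ≈ -4.0520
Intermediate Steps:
l(v, Z) = 0 (l(v, Z) = -2 + 2 = 0)
B(Y) = 17/4 (B(Y) = (¼)*17 = 17/4)
V(t) = 0 (V(t) = t*0 = 0)
-203475/50222 + x((170 + 153) - 220, B(16) - V(u(6)))/(-198756) = -203475/50222 + (((170 + 153) - 220) + (17/4 - 1*0))/(-198756) = -203475*1/50222 + ((323 - 220) + (17/4 + 0))*(-1/198756) = -203475/50222 + (103 + 17/4)*(-1/198756) = -203475/50222 + (429/4)*(-1/198756) = -203475/50222 - 143/265008 = -26964842273/6654615888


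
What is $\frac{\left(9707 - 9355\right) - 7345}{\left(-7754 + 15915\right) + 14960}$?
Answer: $- \frac{111}{367} \approx -0.30245$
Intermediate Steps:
$\frac{\left(9707 - 9355\right) - 7345}{\left(-7754 + 15915\right) + 14960} = \frac{352 - 7345}{8161 + 14960} = - \frac{6993}{23121} = \left(-6993\right) \frac{1}{23121} = - \frac{111}{367}$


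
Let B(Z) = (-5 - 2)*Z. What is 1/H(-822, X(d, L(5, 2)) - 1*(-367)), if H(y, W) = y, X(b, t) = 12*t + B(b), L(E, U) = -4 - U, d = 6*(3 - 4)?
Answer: -1/822 ≈ -0.0012165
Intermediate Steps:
d = -6 (d = 6*(-1) = -6)
B(Z) = -7*Z
X(b, t) = -7*b + 12*t (X(b, t) = 12*t - 7*b = -7*b + 12*t)
1/H(-822, X(d, L(5, 2)) - 1*(-367)) = 1/(-822) = -1/822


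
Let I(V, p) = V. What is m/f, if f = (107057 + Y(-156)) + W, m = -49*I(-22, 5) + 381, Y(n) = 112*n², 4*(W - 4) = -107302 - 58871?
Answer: 5836/11164599 ≈ 0.00052272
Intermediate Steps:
W = -166157/4 (W = 4 + (-107302 - 58871)/4 = 4 + (¼)*(-166173) = 4 - 166173/4 = -166157/4 ≈ -41539.)
m = 1459 (m = -49*(-22) + 381 = 1078 + 381 = 1459)
f = 11164599/4 (f = (107057 + 112*(-156)²) - 166157/4 = (107057 + 112*24336) - 166157/4 = (107057 + 2725632) - 166157/4 = 2832689 - 166157/4 = 11164599/4 ≈ 2.7911e+6)
m/f = 1459/(11164599/4) = 1459*(4/11164599) = 5836/11164599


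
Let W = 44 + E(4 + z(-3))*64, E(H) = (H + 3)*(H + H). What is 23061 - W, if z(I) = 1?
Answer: 17897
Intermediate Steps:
E(H) = 2*H*(3 + H) (E(H) = (3 + H)*(2*H) = 2*H*(3 + H))
W = 5164 (W = 44 + (2*(4 + 1)*(3 + (4 + 1)))*64 = 44 + (2*5*(3 + 5))*64 = 44 + (2*5*8)*64 = 44 + 80*64 = 44 + 5120 = 5164)
23061 - W = 23061 - 1*5164 = 23061 - 5164 = 17897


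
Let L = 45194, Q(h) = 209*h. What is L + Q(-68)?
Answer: 30982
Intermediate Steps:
L + Q(-68) = 45194 + 209*(-68) = 45194 - 14212 = 30982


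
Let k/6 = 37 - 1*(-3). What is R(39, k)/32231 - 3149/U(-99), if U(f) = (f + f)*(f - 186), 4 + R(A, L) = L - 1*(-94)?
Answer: -82873519/1818795330 ≈ -0.045565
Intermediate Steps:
k = 240 (k = 6*(37 - 1*(-3)) = 6*(37 + 3) = 6*40 = 240)
R(A, L) = 90 + L (R(A, L) = -4 + (L - 1*(-94)) = -4 + (L + 94) = -4 + (94 + L) = 90 + L)
U(f) = 2*f*(-186 + f) (U(f) = (2*f)*(-186 + f) = 2*f*(-186 + f))
R(39, k)/32231 - 3149/U(-99) = (90 + 240)/32231 - 3149*(-1/(198*(-186 - 99))) = 330*(1/32231) - 3149/(2*(-99)*(-285)) = 330/32231 - 3149/56430 = -82873519/1818795330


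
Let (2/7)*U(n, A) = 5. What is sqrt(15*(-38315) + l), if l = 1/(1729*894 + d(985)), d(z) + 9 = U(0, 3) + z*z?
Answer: 23*I*sqrt(27508803432015703)/5031919 ≈ 758.11*I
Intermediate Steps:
U(n, A) = 35/2 (U(n, A) = (7/2)*5 = 35/2)
d(z) = 17/2 + z**2 (d(z) = -9 + (35/2 + z*z) = -9 + (35/2 + z**2) = 17/2 + z**2)
l = 2/5031919 (l = 1/(1729*894 + (17/2 + 985**2)) = 1/(1545726 + (17/2 + 970225)) = 1/(1545726 + 1940467/2) = 1/(5031919/2) = 2/5031919 ≈ 3.9746e-7)
sqrt(15*(-38315) + l) = sqrt(15*(-38315) + 2/5031919) = sqrt(-574725 + 2/5031919) = sqrt(-2891969647273/5031919) = 23*I*sqrt(27508803432015703)/5031919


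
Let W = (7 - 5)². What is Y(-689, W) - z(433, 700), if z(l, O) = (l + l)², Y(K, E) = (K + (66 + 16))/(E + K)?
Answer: -513719253/685 ≈ -7.4996e+5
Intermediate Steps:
W = 4 (W = 2² = 4)
Y(K, E) = (82 + K)/(E + K) (Y(K, E) = (K + 82)/(E + K) = (82 + K)/(E + K))
z(l, O) = 4*l² (z(l, O) = (2*l)² = 4*l²)
Y(-689, W) - z(433, 700) = (82 - 689)/(4 - 689) - 4*433² = -607/(-685) - 4*187489 = -1/685*(-607) - 1*749956 = 607/685 - 749956 = -513719253/685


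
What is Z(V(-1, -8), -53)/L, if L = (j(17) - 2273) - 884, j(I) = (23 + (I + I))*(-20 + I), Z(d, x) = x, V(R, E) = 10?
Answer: 53/3328 ≈ 0.015925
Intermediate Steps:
j(I) = (-20 + I)*(23 + 2*I) (j(I) = (23 + 2*I)*(-20 + I) = (-20 + I)*(23 + 2*I))
L = -3328 (L = ((-460 - 17*17 + 2*17²) - 2273) - 884 = ((-460 - 289 + 2*289) - 2273) - 884 = ((-460 - 289 + 578) - 2273) - 884 = (-171 - 2273) - 884 = -2444 - 884 = -3328)
Z(V(-1, -8), -53)/L = -53/(-3328) = -53*(-1/3328) = 53/3328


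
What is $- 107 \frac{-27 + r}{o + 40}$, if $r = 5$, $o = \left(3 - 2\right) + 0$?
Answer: $\frac{2354}{41} \approx 57.415$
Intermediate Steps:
$o = 1$ ($o = 1 + 0 = 1$)
$- 107 \frac{-27 + r}{o + 40} = - 107 \frac{-27 + 5}{1 + 40} = - 107 \left(- \frac{22}{41}\right) = - 107 \left(\left(-22\right) \frac{1}{41}\right) = \left(-107\right) \left(- \frac{22}{41}\right) = \frac{2354}{41}$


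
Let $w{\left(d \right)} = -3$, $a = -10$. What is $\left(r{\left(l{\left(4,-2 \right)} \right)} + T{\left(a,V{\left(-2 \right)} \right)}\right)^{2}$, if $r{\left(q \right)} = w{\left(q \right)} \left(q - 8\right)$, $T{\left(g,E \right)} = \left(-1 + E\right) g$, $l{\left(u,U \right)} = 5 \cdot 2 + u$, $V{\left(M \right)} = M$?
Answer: $144$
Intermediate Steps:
$l{\left(u,U \right)} = 10 + u$
$T{\left(g,E \right)} = g \left(-1 + E\right)$
$r{\left(q \right)} = 24 - 3 q$ ($r{\left(q \right)} = - 3 \left(q - 8\right) = - 3 \left(-8 + q\right) = 24 - 3 q$)
$\left(r{\left(l{\left(4,-2 \right)} \right)} + T{\left(a,V{\left(-2 \right)} \right)}\right)^{2} = \left(\left(24 - 3 \left(10 + 4\right)\right) - 10 \left(-1 - 2\right)\right)^{2} = \left(\left(24 - 42\right) - -30\right)^{2} = \left(\left(24 - 42\right) + 30\right)^{2} = \left(-18 + 30\right)^{2} = 12^{2} = 144$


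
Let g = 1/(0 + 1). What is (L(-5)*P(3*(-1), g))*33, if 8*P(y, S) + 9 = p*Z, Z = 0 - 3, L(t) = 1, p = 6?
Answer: -891/8 ≈ -111.38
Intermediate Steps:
Z = -3
g = 1 (g = 1/1 = 1)
P(y, S) = -27/8 (P(y, S) = -9/8 + (6*(-3))/8 = -9/8 + (⅛)*(-18) = -9/8 - 9/4 = -27/8)
(L(-5)*P(3*(-1), g))*33 = (1*(-27/8))*33 = -27/8*33 = -891/8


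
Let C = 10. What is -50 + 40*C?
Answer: 350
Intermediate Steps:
-50 + 40*C = -50 + 40*10 = -50 + 400 = 350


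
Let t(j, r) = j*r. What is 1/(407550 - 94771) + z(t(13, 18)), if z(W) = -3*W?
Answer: -219570857/312779 ≈ -702.00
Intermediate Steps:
1/(407550 - 94771) + z(t(13, 18)) = 1/(407550 - 94771) - 39*18 = 1/312779 - 3*234 = 1/312779 - 702 = -219570857/312779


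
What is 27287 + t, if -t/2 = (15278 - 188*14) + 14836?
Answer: -27677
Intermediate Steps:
t = -54964 (t = -2*((15278 - 188*14) + 14836) = -2*((15278 - 2632) + 14836) = -2*(12646 + 14836) = -2*27482 = -54964)
27287 + t = 27287 - 54964 = -27677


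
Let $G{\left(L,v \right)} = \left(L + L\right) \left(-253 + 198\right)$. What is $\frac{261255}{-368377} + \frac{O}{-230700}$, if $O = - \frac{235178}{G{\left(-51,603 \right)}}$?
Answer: $- \frac{9942254138791}{14022454693500} \approx -0.70902$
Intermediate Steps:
$G{\left(L,v \right)} = - 110 L$ ($G{\left(L,v \right)} = 2 L \left(-55\right) = - 110 L$)
$O = - \frac{6917}{165}$ ($O = - \frac{235178}{\left(-110\right) \left(-51\right)} = - \frac{235178}{5610} = \left(-235178\right) \frac{1}{5610} = - \frac{6917}{165} \approx -41.921$)
$\frac{261255}{-368377} + \frac{O}{-230700} = \frac{261255}{-368377} - \frac{6917}{165 \left(-230700\right)} = 261255 \left(- \frac{1}{368377}\right) - - \frac{6917}{38065500} = - \frac{261255}{368377} + \frac{6917}{38065500} = - \frac{9942254138791}{14022454693500}$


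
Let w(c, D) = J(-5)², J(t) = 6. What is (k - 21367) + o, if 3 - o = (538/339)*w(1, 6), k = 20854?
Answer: -64086/113 ≈ -567.13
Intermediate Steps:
w(c, D) = 36 (w(c, D) = 6² = 36)
o = -6117/113 (o = 3 - 538/339*36 = 3 - 538*(1/339)*36 = 3 - 538*36/339 = 3 - 1*6456/113 = 3 - 6456/113 = -6117/113 ≈ -54.133)
(k - 21367) + o = (20854 - 21367) - 6117/113 = -513 - 6117/113 = -64086/113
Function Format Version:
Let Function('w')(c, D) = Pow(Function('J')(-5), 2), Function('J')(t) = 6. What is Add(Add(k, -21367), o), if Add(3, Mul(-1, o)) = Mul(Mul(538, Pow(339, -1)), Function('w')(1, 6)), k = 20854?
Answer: Rational(-64086, 113) ≈ -567.13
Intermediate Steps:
Function('w')(c, D) = 36 (Function('w')(c, D) = Pow(6, 2) = 36)
o = Rational(-6117, 113) (o = Add(3, Mul(-1, Mul(Mul(538, Pow(339, -1)), 36))) = Add(3, Mul(-1, Mul(Mul(538, Rational(1, 339)), 36))) = Add(3, Mul(-1, Mul(Rational(538, 339), 36))) = Add(3, Mul(-1, Rational(6456, 113))) = Add(3, Rational(-6456, 113)) = Rational(-6117, 113) ≈ -54.133)
Add(Add(k, -21367), o) = Add(Add(20854, -21367), Rational(-6117, 113)) = Add(-513, Rational(-6117, 113)) = Rational(-64086, 113)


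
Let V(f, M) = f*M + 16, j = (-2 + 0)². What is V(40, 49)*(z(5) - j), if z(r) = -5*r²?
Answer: -254904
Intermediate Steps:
j = 4 (j = (-2)² = 4)
V(f, M) = 16 + M*f (V(f, M) = M*f + 16 = 16 + M*f)
V(40, 49)*(z(5) - j) = (16 + 49*40)*(-5*5² - 1*4) = (16 + 1960)*(-5*25 - 4) = 1976*(-125 - 4) = 1976*(-129) = -254904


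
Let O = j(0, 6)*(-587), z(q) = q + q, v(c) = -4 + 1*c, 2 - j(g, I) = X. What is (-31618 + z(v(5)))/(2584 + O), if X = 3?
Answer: -31616/3171 ≈ -9.9704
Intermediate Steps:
j(g, I) = -1 (j(g, I) = 2 - 1*3 = 2 - 3 = -1)
v(c) = -4 + c
z(q) = 2*q
O = 587 (O = -1*(-587) = 587)
(-31618 + z(v(5)))/(2584 + O) = (-31618 + 2*(-4 + 5))/(2584 + 587) = (-31618 + 2*1)/3171 = (-31618 + 2)*(1/3171) = -31616*1/3171 = -31616/3171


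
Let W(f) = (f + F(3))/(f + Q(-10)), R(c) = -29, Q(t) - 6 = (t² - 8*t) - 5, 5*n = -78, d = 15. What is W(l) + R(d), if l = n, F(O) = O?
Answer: -24046/827 ≈ -29.076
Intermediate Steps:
n = -78/5 (n = (⅕)*(-78) = -78/5 ≈ -15.600)
Q(t) = 1 + t² - 8*t (Q(t) = 6 + ((t² - 8*t) - 5) = 6 + (-5 + t² - 8*t) = 1 + t² - 8*t)
l = -78/5 ≈ -15.600
W(f) = (3 + f)/(181 + f) (W(f) = (f + 3)/(f + (1 + (-10)² - 8*(-10))) = (3 + f)/(f + (1 + 100 + 80)) = (3 + f)/(f + 181) = (3 + f)/(181 + f))
W(l) + R(d) = (3 - 78/5)/(181 - 78/5) - 29 = -63/5/(827/5) - 29 = (5/827)*(-63/5) - 29 = -63/827 - 29 = -24046/827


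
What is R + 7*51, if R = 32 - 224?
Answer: 165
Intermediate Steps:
R = -192
R + 7*51 = -192 + 7*51 = -192 + 357 = 165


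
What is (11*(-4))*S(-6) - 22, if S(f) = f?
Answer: 242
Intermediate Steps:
(11*(-4))*S(-6) - 22 = (11*(-4))*(-6) - 22 = -44*(-6) - 22 = 264 - 22 = 242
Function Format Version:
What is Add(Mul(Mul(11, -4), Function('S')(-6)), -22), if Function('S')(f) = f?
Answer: 242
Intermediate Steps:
Add(Mul(Mul(11, -4), Function('S')(-6)), -22) = Add(Mul(Mul(11, -4), -6), -22) = Add(Mul(-44, -6), -22) = Add(264, -22) = 242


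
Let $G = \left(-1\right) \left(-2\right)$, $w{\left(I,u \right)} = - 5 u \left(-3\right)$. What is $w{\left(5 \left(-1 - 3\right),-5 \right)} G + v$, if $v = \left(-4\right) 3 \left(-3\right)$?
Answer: $-114$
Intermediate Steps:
$w{\left(I,u \right)} = 15 u$
$v = 36$ ($v = \left(-12\right) \left(-3\right) = 36$)
$G = 2$
$w{\left(5 \left(-1 - 3\right),-5 \right)} G + v = 15 \left(-5\right) 2 + 36 = \left(-75\right) 2 + 36 = -150 + 36 = -114$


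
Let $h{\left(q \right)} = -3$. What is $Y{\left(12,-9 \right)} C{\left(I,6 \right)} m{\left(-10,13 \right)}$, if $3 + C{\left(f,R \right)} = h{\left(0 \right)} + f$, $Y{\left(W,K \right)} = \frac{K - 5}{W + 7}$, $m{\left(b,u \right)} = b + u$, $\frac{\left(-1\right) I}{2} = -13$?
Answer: $- \frac{840}{19} \approx -44.211$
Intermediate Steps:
$I = 26$ ($I = \left(-2\right) \left(-13\right) = 26$)
$Y{\left(W,K \right)} = \frac{-5 + K}{7 + W}$
$C{\left(f,R \right)} = -6 + f$ ($C{\left(f,R \right)} = -3 + \left(-3 + f\right) = -6 + f$)
$Y{\left(12,-9 \right)} C{\left(I,6 \right)} m{\left(-10,13 \right)} = \frac{-5 - 9}{7 + 12} \left(-6 + 26\right) \left(-10 + 13\right) = \frac{1}{19} \left(-14\right) 20 \cdot 3 = \left(- \frac{14}{19}\right) 20 \cdot 3 = \left(- \frac{280}{19}\right) 3 = - \frac{840}{19}$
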